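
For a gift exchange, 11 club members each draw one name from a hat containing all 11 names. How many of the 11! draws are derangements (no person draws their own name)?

14684570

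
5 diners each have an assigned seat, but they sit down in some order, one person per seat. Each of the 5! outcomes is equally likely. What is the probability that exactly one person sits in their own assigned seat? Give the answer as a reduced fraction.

Favorable outcomes: C(5,1)·!4 = 5·9 = 45.
Total outcomes: 5! = 120.
Probability = 45/120 = 3/8.

3/8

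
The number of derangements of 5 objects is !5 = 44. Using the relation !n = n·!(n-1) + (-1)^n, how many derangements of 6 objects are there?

265

!6 = 6·44 + 1 = 265.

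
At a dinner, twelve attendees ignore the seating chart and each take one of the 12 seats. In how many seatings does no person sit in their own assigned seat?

176214841

By inclusion-exclusion, !12 = Σ (-1)^k · 12!/k! for k=0..12
= 12! - 12!/1! + 12!/2! - 12!/3! + 12!/4! - 12!/5! + 12!/6! - 12!/7! + 12!/8! - 12!/9! + 12!/10! - 12!/11! + 12!/12!
= 479001600 - 479001600 + 239500800 - 79833600 + 19958400 - 3991680 + 665280 - 95040 + 11880 - 1320 + 132 - 12 + 1
= 176214841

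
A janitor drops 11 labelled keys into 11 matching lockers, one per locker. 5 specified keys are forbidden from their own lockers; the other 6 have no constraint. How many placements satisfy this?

25022880

Inclusion-exclusion on the 5 forbidden self-matches:
Σ_{j=0}^{5} (-1)^j C(5,j)(11-j)!
= C(5,0)·11! - C(5,1)·10! + C(5,2)·9! - C(5,3)·8! + C(5,4)·7! - C(5,5)·6!
= 39916800 - 18144000 + 3628800 - 403200 + 25200 - 720
= 25022880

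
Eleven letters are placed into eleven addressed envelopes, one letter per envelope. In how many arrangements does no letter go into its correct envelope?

The subfactorial !11 = [11!/e] (nearest integer).
11! = 39916800, and 39916800/e ≈ 14684570.08, so !11 = 14684570.

14684570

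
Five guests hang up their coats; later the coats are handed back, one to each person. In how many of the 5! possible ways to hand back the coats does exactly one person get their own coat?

45

Pick the single fixed position: C(5,1) = 5 ways.
The remaining 4 must be deranged: !4 = 9.
Total: 5 × 9 = 45.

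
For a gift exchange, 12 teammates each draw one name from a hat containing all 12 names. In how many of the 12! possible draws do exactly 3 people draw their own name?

29369120

Pick the 3 fixed positions: C(12,3) = 220 ways.
The other 9 form a derangement: !9 = 133496.
Total: 220 × 133496 = 29369120.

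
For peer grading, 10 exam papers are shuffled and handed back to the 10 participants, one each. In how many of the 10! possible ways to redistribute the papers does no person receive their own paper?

By inclusion-exclusion, !10 = Σ (-1)^k · 10!/k! for k=0..10
= 10! - 10!/1! + 10!/2! - 10!/3! + 10!/4! - 10!/5! + 10!/6! - 10!/7! + 10!/8! - 10!/9! + 10!/10!
= 3628800 - 3628800 + 1814400 - 604800 + 151200 - 30240 + 5040 - 720 + 90 - 10 + 1
= 1334961

1334961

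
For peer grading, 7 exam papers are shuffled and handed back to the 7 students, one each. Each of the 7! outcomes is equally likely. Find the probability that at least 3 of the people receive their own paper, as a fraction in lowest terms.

407/5040

Favorable outcomes: Σ_{i≥3} C(7,i)·!(7-i) = 35·9 + 35·2 + 21·1 + 7·0 + 1·1 = 407.
Total outcomes: 7! = 5040.
Probability = 407/5040 = 407/5040.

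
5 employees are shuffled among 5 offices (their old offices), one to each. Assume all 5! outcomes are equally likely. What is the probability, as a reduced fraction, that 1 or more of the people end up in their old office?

19/30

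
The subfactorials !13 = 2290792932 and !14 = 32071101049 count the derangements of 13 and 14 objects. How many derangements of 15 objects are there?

481066515734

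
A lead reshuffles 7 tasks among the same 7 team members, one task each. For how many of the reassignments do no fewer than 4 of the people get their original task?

# with exactly i fixed is C(7,i)·!(7-i); sum over i=4..7:
  i=4: C(7,4)·!3 = 35·2 = 70
  i=5: C(7,5)·!2 = 21·1 = 21
  i=6: C(7,6)·!1 = 7·0 = 0
  i=7: C(7,7)·!0 = 1·1 = 1
Total = 92.

92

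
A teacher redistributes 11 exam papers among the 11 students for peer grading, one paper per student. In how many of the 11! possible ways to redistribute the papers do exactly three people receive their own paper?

2447445

Pick the 3 fixed positions: C(11,3) = 165 ways.
The remaining 8 must be deranged: !8 = 14833.
Total: 165 × 14833 = 2447445.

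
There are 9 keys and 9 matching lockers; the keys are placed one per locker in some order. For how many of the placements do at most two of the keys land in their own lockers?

# with exactly i fixed is C(9,i)·!(9-i); sum over i=0..2:
  i=0: C(9,0)·!9 = 1·133496 = 133496
  i=1: C(9,1)·!8 = 9·14833 = 133497
  i=2: C(9,2)·!7 = 36·1854 = 66744
Total = 333737.

333737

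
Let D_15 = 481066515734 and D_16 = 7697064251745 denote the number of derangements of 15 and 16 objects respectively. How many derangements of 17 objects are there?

D_17 = (17-1)·(D_16 + D_15) = 16·(7697064251745 + 481066515734) = 16·8178130767479 = 130850092279664.

130850092279664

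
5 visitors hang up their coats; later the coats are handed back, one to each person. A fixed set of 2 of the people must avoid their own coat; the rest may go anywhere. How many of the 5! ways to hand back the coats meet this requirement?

Let A_j be the event that the j-th constrained one is fixed. By inclusion-exclusion over the 2 events:
Σ_{j=0}^{2} (-1)^j C(2,j)(5-j)!
= C(2,0)·5! - C(2,1)·4! + C(2,2)·3!
= 120 - 48 + 6
= 78

78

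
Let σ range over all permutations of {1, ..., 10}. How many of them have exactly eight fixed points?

45

Choose which 8 of the 10 are fixed: C(10,8) = 45.
The other 2 form a derangement: !2 = 1.
Total: 45 × 1 = 45.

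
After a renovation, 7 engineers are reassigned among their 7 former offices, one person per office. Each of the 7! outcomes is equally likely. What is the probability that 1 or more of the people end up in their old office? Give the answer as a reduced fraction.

177/280

Favorable outcomes: Σ_{i≥1} C(7,i)·!(7-i) = 7·265 + 21·44 + 35·9 + 35·2 + 21·1 + 7·0 + 1·1 = 3186.
Total outcomes: 7! = 5040.
Probability = 3186/5040 = 177/280.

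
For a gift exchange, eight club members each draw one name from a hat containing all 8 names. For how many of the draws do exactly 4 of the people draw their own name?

630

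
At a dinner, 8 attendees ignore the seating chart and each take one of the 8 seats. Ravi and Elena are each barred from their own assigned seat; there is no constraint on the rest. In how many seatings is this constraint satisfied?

30960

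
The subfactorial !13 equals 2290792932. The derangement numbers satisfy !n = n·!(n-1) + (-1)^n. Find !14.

32071101049

!14 = 14·2290792932 + 1 = 32071101049.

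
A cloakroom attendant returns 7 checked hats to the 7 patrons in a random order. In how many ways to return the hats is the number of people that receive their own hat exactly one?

1855

Choose which one of the 7 is fixed: C(7,1) = 7.
The other 6 form a derangement: !6 = 265.
Total: 7 × 265 = 1855.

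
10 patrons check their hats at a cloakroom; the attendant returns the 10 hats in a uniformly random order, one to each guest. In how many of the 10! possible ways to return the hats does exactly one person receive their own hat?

1334960

Choose which one of the 10 is fixed: C(10,1) = 10.
The other 9 form a derangement: !9 = 133496.
Total: 10 × 133496 = 1334960.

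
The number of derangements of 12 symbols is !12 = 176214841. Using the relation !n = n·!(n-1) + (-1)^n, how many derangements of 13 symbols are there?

2290792932

!13 = 13·176214841 - 1 = 2290792932.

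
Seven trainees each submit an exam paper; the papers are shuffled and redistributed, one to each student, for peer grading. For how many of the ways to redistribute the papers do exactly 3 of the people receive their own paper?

315

Pick the 3 fixed positions: C(7,3) = 35 ways.
The remaining 4 must be deranged: !4 = 9.
Total: 35 × 9 = 315.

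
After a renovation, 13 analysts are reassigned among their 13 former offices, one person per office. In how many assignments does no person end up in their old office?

2290792932

Recurrence: !13 = 12·(!12 + !11).
!13 = 12·(176214841 + 14684570) = 12·190899411 = 2290792932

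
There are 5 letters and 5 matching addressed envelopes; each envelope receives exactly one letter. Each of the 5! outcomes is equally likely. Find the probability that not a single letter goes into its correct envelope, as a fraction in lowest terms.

11/30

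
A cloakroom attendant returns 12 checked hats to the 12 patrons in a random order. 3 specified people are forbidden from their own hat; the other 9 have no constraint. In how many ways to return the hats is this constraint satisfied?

Let A_j be the event that the j-th constrained one is fixed. By inclusion-exclusion over the 3 events:
Σ_{j=0}^{3} (-1)^j C(3,j)(12-j)!
= C(3,0)·12! - C(3,1)·11! + C(3,2)·10! - C(3,3)·9!
= 479001600 - 119750400 + 10886400 - 362880
= 369774720

369774720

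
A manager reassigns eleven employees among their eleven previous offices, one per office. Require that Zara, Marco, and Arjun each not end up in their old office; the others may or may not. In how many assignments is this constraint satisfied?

30078720

Let A_j be the event that the j-th constrained one is fixed. By inclusion-exclusion over the 3 events:
Σ_{j=0}^{3} (-1)^j C(3,j)(11-j)!
= C(3,0)·11! - C(3,1)·10! + C(3,2)·9! - C(3,3)·8!
= 39916800 - 10886400 + 1088640 - 40320
= 30078720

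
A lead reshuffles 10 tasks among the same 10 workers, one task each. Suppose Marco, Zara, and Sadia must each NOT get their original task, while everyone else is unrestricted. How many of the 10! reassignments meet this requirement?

2656080

Inclusion-exclusion on the 3 forbidden self-matches:
Σ_{j=0}^{3} (-1)^j C(3,j)(10-j)!
= C(3,0)·10! - C(3,1)·9! + C(3,2)·8! - C(3,3)·7!
= 3628800 - 1088640 + 120960 - 5040
= 2656080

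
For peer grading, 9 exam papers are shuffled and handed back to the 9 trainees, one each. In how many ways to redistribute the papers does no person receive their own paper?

The number of derangements of 9 is !9 = Σ_{k=0}^{9} (-1)^k·9!/k!
= 9! - 9!/1! + 9!/2! - 9!/3! + 9!/4! - 9!/5! + 9!/6! - 9!/7! + 9!/8! - 9!/9!
= 362880 - 362880 + 181440 - 60480 + 15120 - 3024 + 504 - 72 + 9 - 1
= 133496

133496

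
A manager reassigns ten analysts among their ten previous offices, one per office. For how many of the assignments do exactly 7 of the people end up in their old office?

240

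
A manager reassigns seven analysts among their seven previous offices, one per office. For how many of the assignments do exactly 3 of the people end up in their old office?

Pick the 3 fixed positions: C(7,3) = 35 ways.
The remaining 4 must be deranged: !4 = 9.
Total: 35 × 9 = 315.

315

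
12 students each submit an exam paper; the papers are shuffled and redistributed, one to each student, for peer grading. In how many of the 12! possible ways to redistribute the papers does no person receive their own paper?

176214841

By inclusion-exclusion, !12 = Σ (-1)^k · 12!/k! for k=0..12
= 12! - 12!/1! + 12!/2! - 12!/3! + 12!/4! - 12!/5! + 12!/6! - 12!/7! + 12!/8! - 12!/9! + 12!/10! - 12!/11! + 12!/12!
= 479001600 - 479001600 + 239500800 - 79833600 + 19958400 - 3991680 + 665280 - 95040 + 11880 - 1320 + 132 - 12 + 1
= 176214841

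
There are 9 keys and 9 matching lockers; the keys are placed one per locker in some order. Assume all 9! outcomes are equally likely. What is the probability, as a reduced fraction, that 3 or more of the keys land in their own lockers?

29143/362880

Favorable outcomes: Σ_{i≥3} C(9,i)·!(9-i) = 84·265 + 126·44 + 126·9 + 84·2 + 36·1 + 9·0 + 1·1 = 29143.
Total outcomes: 9! = 362880.
Probability = 29143/362880 = 29143/362880.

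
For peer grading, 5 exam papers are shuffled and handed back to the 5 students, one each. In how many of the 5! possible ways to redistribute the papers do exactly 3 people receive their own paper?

Choose which 3 of the 5 are fixed: C(5,3) = 10.
The other 2 form a derangement: !2 = 1.
Total: 10 × 1 = 10.

10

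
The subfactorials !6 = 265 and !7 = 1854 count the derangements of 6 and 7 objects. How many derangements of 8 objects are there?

!8 = (8-1)·(!7 + !6) = 7·(1854 + 265) = 7·2119 = 14833.

14833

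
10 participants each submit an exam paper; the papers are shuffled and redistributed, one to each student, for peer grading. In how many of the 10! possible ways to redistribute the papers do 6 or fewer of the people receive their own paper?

3628514

# with exactly i fixed is C(10,i)·!(10-i); sum over i=0..6:
  i=0: C(10,0)·!10 = 1·1334961 = 1334961
  i=1: C(10,1)·!9 = 10·133496 = 1334960
  i=2: C(10,2)·!8 = 45·14833 = 667485
  i=3: C(10,3)·!7 = 120·1854 = 222480
  i=4: C(10,4)·!6 = 210·265 = 55650
  i=5: C(10,5)·!5 = 252·44 = 11088
  i=6: C(10,6)·!4 = 210·9 = 1890
Total = 3628514.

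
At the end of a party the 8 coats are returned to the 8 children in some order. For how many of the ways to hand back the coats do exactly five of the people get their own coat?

Pick the 5 fixed positions: C(8,5) = 56 ways.
The remaining 3 must be deranged: !3 = 2.
Total: 56 × 2 = 112.

112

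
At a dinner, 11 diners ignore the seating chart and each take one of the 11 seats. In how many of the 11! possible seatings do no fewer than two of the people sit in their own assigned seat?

10547659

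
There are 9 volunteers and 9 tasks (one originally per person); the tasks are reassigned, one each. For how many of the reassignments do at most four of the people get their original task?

Sum C(9,i)·!(9-i) for i = 0..4:
  i=0: C(9,0)·!9 = 1·133496 = 133496
  i=1: C(9,1)·!8 = 9·14833 = 133497
  i=2: C(9,2)·!7 = 36·1854 = 66744
  i=3: C(9,3)·!6 = 84·265 = 22260
  i=4: C(9,4)·!5 = 126·44 = 5544
Total = 361541.

361541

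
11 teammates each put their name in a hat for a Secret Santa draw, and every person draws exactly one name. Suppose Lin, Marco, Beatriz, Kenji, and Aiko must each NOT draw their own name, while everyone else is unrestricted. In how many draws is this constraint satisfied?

25022880

Inclusion-exclusion on the 5 forbidden self-matches:
Σ_{j=0}^{5} (-1)^j C(5,j)(11-j)!
= C(5,0)·11! - C(5,1)·10! + C(5,2)·9! - C(5,3)·8! + C(5,4)·7! - C(5,5)·6!
= 39916800 - 18144000 + 3628800 - 403200 + 25200 - 720
= 25022880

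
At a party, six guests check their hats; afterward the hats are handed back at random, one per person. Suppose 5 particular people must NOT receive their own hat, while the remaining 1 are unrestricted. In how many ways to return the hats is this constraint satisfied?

309

Inclusion-exclusion on the 5 forbidden self-matches:
Σ_{j=0}^{5} (-1)^j C(5,j)(6-j)!
= C(5,0)·6! - C(5,1)·5! + C(5,2)·4! - C(5,3)·3! + C(5,4)·2! - C(5,5)·1!
= 720 - 600 + 240 - 60 + 10 - 1
= 309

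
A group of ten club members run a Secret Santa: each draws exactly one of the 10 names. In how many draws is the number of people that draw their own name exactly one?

1334960

Choose which one of the 10 is fixed: C(10,1) = 10.
The other 9 form a derangement: !9 = 133496.
Total: 10 × 133496 = 1334960.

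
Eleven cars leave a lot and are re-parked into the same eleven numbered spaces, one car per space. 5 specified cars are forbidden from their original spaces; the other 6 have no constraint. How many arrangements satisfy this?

25022880

Let A_j be the event that the j-th constrained one is fixed. By inclusion-exclusion over the 5 events:
Σ_{j=0}^{5} (-1)^j C(5,j)(11-j)!
= C(5,0)·11! - C(5,1)·10! + C(5,2)·9! - C(5,3)·8! + C(5,4)·7! - C(5,5)·6!
= 39916800 - 18144000 + 3628800 - 403200 + 25200 - 720
= 25022880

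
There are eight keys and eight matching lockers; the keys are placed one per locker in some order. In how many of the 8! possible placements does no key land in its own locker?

!8 is the nearest integer to 8!/e.
8! = 40320, and 40320/e ≈ 14832.90, so !8 = 14833.

14833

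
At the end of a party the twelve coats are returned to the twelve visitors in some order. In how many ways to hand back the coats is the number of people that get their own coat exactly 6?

244860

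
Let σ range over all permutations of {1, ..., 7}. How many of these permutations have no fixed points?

The number of derangements of 7 is !7 = Σ_{k=0}^{7} (-1)^k·7!/k!
= 7! - 7!/1! + 7!/2! - 7!/3! + 7!/4! - 7!/5! + 7!/6! - 7!/7!
= 5040 - 5040 + 2520 - 840 + 210 - 42 + 7 - 1
= 1854

1854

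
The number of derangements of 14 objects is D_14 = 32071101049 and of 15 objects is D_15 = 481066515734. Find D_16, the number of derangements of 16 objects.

7697064251745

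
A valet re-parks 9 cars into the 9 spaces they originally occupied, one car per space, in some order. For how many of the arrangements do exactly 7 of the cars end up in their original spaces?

36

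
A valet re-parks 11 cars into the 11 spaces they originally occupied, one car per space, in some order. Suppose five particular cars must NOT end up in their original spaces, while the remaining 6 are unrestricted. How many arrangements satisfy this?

Let A_j be the event that the j-th constrained one is fixed. By inclusion-exclusion over the 5 events:
Σ_{j=0}^{5} (-1)^j C(5,j)(11-j)!
= C(5,0)·11! - C(5,1)·10! + C(5,2)·9! - C(5,3)·8! + C(5,4)·7! - C(5,5)·6!
= 39916800 - 18144000 + 3628800 - 403200 + 25200 - 720
= 25022880

25022880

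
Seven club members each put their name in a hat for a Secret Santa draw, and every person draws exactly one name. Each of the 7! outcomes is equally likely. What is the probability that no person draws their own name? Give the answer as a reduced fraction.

Favorable outcomes: !7 = 1854.
Total outcomes: 7! = 5040.
Probability = 1854/5040 = 103/280.

103/280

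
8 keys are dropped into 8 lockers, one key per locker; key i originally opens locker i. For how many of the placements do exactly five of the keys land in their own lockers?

112

Pick the 5 fixed positions: C(8,5) = 56 ways.
The remaining 3 must be deranged: !3 = 2.
Total: 56 × 2 = 112.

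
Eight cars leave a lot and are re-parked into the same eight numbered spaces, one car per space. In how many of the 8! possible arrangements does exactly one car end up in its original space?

Pick the single fixed position: C(8,1) = 8 ways.
The remaining 7 must be deranged: !7 = 1854.
Total: 8 × 1854 = 14832.

14832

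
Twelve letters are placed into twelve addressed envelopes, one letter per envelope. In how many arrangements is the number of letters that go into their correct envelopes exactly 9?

440

Choose which 9 of the 12 are fixed: C(12,9) = 220.
The other 3 form a derangement: !3 = 2.
Total: 220 × 2 = 440.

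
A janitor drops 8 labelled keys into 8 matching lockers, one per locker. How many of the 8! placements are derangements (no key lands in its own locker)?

By inclusion-exclusion, !8 = Σ (-1)^k · 8!/k! for k=0..8
= 8! - 8!/1! + 8!/2! - 8!/3! + 8!/4! - 8!/5! + 8!/6! - 8!/7! + 8!/8!
= 40320 - 40320 + 20160 - 6720 + 1680 - 336 + 56 - 8 + 1
= 14833

14833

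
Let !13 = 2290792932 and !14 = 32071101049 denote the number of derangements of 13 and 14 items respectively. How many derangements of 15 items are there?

481066515734

!15 = (15-1)·(!14 + !13) = 14·(32071101049 + 2290792932) = 14·34361893981 = 481066515734.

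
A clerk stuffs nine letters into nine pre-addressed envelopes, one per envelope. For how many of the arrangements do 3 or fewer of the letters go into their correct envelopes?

# with exactly i fixed is C(9,i)·!(9-i); sum over i=0..3:
  i=0: C(9,0)·!9 = 1·133496 = 133496
  i=1: C(9,1)·!8 = 9·14833 = 133497
  i=2: C(9,2)·!7 = 36·1854 = 66744
  i=3: C(9,3)·!6 = 84·265 = 22260
Total = 355997.

355997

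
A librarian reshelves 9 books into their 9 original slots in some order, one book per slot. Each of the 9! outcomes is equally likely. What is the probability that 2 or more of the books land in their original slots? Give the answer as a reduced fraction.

95887/362880

Favorable outcomes: Σ_{i≥2} C(9,i)·!(9-i) = 36·1854 + 84·265 + 126·44 + 126·9 + 84·2 + 36·1 + 9·0 + 1·1 = 95887.
Total outcomes: 9! = 362880.
Probability = 95887/362880 = 95887/362880.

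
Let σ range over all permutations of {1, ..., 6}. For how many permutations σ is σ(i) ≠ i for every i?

265

Use !n = (n-1)(!(n-1) + !(n-2)).
!6 = 5·(44 + 9) = 5·53 = 265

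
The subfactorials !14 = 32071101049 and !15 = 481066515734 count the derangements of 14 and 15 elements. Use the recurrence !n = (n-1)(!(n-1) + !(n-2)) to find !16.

7697064251745

!16 = (16-1)·(!15 + !14) = 15·(481066515734 + 32071101049) = 15·513137616783 = 7697064251745.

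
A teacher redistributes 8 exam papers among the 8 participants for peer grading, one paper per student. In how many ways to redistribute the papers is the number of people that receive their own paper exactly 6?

Pick the 6 fixed positions: C(8,6) = 28 ways.
The other 2 form a derangement: !2 = 1.
Total: 28 × 1 = 28.

28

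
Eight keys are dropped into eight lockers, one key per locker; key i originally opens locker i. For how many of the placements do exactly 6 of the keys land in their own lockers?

28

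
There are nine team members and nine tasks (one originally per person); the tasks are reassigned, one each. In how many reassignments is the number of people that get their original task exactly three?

Choose which 3 of the 9 are fixed: C(9,3) = 84.
The other 6 form a derangement: !6 = 265.
Total: 84 × 265 = 22260.

22260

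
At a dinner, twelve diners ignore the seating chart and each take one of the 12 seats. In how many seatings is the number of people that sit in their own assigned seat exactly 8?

4455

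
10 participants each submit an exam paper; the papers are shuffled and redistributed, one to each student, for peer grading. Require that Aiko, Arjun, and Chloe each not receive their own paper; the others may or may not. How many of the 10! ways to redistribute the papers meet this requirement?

2656080

Inclusion-exclusion on the 3 forbidden self-matches:
Σ_{j=0}^{3} (-1)^j C(3,j)(10-j)!
= C(3,0)·10! - C(3,1)·9! + C(3,2)·8! - C(3,3)·7!
= 3628800 - 1088640 + 120960 - 5040
= 2656080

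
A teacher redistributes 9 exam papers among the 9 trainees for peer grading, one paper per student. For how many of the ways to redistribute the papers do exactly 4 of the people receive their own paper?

Choose which 4 of the 9 are fixed: C(9,4) = 126.
The other 5 form a derangement: !5 = 44.
Total: 126 × 44 = 5544.

5544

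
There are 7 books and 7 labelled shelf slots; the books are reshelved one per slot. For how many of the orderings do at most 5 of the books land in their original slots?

# with exactly i fixed is C(7,i)·!(7-i); sum over i=0..5:
  i=0: C(7,0)·!7 = 1·1854 = 1854
  i=1: C(7,1)·!6 = 7·265 = 1855
  i=2: C(7,2)·!5 = 21·44 = 924
  i=3: C(7,3)·!4 = 35·9 = 315
  i=4: C(7,4)·!3 = 35·2 = 70
  i=5: C(7,5)·!2 = 21·1 = 21
Total = 5039.

5039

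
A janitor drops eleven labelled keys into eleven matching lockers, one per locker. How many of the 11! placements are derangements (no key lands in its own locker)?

The number of derangements of 11 is !11 = Σ_{k=0}^{11} (-1)^k·11!/k!
= 11! - 11!/1! + 11!/2! - 11!/3! + 11!/4! - 11!/5! + 11!/6! - 11!/7! + 11!/8! - 11!/9! + 11!/10! - 11!/11!
= 39916800 - 39916800 + 19958400 - 6652800 + 1663200 - 332640 + 55440 - 7920 + 990 - 110 + 11 - 1
= 14684570

14684570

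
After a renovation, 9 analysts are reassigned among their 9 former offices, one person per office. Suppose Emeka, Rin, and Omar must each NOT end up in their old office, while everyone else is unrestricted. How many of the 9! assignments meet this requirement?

256320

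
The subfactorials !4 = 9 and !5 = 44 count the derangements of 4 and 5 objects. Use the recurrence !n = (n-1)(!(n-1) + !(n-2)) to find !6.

!6 = (6-1)·(!5 + !4) = 5·(44 + 9) = 5·53 = 265.

265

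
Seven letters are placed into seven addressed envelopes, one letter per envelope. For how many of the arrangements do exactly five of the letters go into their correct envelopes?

21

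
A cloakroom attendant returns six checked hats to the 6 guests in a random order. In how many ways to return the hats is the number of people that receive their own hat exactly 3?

40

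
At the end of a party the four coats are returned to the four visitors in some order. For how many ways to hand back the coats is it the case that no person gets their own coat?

9

!4 = 4! · Σ_{k=0}^{4} (-1)^k/k!
= 4! - 4!/1! + 4!/2! - 4!/3! + 4!/4!
= 24 - 24 + 12 - 4 + 1
= 9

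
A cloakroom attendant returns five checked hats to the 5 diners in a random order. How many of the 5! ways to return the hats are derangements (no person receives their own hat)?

44

!5 = 5! · Σ_{k=0}^{5} (-1)^k/k!
= 5! - 5!/1! + 5!/2! - 5!/3! + 5!/4! - 5!/5!
= 120 - 120 + 60 - 20 + 5 - 1
= 44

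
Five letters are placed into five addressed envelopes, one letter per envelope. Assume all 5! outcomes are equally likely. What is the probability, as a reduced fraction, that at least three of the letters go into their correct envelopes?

11/120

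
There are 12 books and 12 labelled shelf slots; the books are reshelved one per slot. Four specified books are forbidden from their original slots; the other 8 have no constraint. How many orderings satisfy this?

339696000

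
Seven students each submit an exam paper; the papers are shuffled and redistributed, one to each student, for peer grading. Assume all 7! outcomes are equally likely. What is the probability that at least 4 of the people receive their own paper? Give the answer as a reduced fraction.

23/1260

Favorable outcomes: Σ_{i≥4} C(7,i)·!(7-i) = 35·2 + 21·1 + 7·0 + 1·1 = 92.
Total outcomes: 7! = 5040.
Probability = 92/5040 = 23/1260.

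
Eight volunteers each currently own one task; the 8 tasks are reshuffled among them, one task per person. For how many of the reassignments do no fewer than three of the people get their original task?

3235

Sum C(8,i)·!(8-i) for i = 3..8:
  i=3: C(8,3)·!5 = 56·44 = 2464
  i=4: C(8,4)·!4 = 70·9 = 630
  i=5: C(8,5)·!3 = 56·2 = 112
  i=6: C(8,6)·!2 = 28·1 = 28
  i=7: C(8,7)·!1 = 8·0 = 0
  i=8: C(8,8)·!0 = 1·1 = 1
Total = 3235.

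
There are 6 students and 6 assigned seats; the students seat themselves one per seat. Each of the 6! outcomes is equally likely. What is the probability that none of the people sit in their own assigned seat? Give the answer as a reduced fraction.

Favorable outcomes: !6 = 265.
Total outcomes: 6! = 720.
Probability = 265/720 = 53/144.

53/144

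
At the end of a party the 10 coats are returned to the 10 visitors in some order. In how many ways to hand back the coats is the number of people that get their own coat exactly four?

55650

Choose which 4 of the 10 are fixed: C(10,4) = 210.
The remaining 6 must be deranged: !6 = 265.
Total: 210 × 265 = 55650.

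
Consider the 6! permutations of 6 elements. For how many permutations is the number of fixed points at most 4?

Sum C(6,i)·!(6-i) for i = 0..4:
  i=0: C(6,0)·!6 = 1·265 = 265
  i=1: C(6,1)·!5 = 6·44 = 264
  i=2: C(6,2)·!4 = 15·9 = 135
  i=3: C(6,3)·!3 = 20·2 = 40
  i=4: C(6,4)·!2 = 15·1 = 15
Total = 719.

719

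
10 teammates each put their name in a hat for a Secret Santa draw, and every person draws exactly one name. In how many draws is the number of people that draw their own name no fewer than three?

# with exactly i fixed is C(10,i)·!(10-i); sum over i=3..10:
  i=3: C(10,3)·!7 = 120·1854 = 222480
  i=4: C(10,4)·!6 = 210·265 = 55650
  i=5: C(10,5)·!5 = 252·44 = 11088
  i=6: C(10,6)·!4 = 210·9 = 1890
  i=7: C(10,7)·!3 = 120·2 = 240
  i=8: C(10,8)·!2 = 45·1 = 45
  i=9: C(10,9)·!1 = 10·0 = 0
  i=10: C(10,10)·!0 = 1·1 = 1
Total = 291394.

291394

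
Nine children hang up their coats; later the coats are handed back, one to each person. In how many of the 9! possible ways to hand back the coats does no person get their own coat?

133496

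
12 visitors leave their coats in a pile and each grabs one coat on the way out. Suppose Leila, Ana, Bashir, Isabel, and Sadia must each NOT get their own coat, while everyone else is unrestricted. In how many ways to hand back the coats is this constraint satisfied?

312273360

Let A_j be the event that the j-th constrained one is fixed. By inclusion-exclusion over the 5 events:
Σ_{j=0}^{5} (-1)^j C(5,j)(12-j)!
= C(5,0)·12! - C(5,1)·11! + C(5,2)·10! - C(5,3)·9! + C(5,4)·8! - C(5,5)·7!
= 479001600 - 199584000 + 36288000 - 3628800 + 201600 - 5040
= 312273360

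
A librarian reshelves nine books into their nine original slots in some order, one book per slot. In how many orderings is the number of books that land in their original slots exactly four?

5544

Choose which 4 of the 9 are fixed: C(9,4) = 126.
The other 5 form a derangement: !5 = 44.
Total: 126 × 44 = 5544.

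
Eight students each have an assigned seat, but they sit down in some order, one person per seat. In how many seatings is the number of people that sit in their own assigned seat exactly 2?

Pick the 2 fixed positions: C(8,2) = 28 ways.
The other 6 form a derangement: !6 = 265.
Total: 28 × 265 = 7420.

7420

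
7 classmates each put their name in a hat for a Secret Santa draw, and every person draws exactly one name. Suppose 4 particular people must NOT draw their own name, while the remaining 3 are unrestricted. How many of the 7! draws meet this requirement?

2790

Inclusion-exclusion on the 4 forbidden self-matches:
Σ_{j=0}^{4} (-1)^j C(4,j)(7-j)!
= C(4,0)·7! - C(4,1)·6! + C(4,2)·5! - C(4,3)·4! + C(4,4)·3!
= 5040 - 2880 + 720 - 96 + 6
= 2790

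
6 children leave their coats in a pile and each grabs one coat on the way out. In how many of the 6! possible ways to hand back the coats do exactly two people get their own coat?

135

Choose which 2 of the 6 are fixed: C(6,2) = 15.
The other 4 form a derangement: !4 = 9.
Total: 15 × 9 = 135.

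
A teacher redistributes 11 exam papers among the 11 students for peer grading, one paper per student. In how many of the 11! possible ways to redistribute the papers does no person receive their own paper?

14684570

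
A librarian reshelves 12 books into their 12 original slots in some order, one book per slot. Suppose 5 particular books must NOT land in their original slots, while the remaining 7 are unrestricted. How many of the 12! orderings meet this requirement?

312273360

Inclusion-exclusion on the 5 forbidden self-matches:
Σ_{j=0}^{5} (-1)^j C(5,j)(12-j)!
= C(5,0)·12! - C(5,1)·11! + C(5,2)·10! - C(5,3)·9! + C(5,4)·8! - C(5,5)·7!
= 479001600 - 199584000 + 36288000 - 3628800 + 201600 - 5040
= 312273360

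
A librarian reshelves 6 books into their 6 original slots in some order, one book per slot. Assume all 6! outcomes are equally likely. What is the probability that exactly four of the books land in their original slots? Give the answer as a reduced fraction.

1/48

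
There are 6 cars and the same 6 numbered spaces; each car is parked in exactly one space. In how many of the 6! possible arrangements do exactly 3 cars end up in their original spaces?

40

Pick the 3 fixed positions: C(6,3) = 20 ways.
The remaining 3 must be deranged: !3 = 2.
Total: 20 × 2 = 40.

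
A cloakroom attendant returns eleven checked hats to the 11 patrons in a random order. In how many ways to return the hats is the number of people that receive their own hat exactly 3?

Choose which 3 of the 11 are fixed: C(11,3) = 165.
The remaining 8 must be deranged: !8 = 14833.
Total: 165 × 14833 = 2447445.

2447445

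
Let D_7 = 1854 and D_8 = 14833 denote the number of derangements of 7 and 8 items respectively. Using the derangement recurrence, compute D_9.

133496

D_9 = (9-1)·(D_8 + D_7) = 8·(14833 + 1854) = 8·16687 = 133496.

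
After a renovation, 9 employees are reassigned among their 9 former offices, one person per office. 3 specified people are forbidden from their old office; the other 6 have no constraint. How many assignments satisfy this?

256320

Inclusion-exclusion on the 3 forbidden self-matches:
Σ_{j=0}^{3} (-1)^j C(3,j)(9-j)!
= C(3,0)·9! - C(3,1)·8! + C(3,2)·7! - C(3,3)·6!
= 362880 - 120960 + 15120 - 720
= 256320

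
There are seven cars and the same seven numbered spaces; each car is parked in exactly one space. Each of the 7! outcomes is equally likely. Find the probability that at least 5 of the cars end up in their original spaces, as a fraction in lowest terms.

11/2520

Favorable outcomes: Σ_{i≥5} C(7,i)·!(7-i) = 21·1 + 7·0 + 1·1 = 22.
Total outcomes: 7! = 5040.
Probability = 22/5040 = 11/2520.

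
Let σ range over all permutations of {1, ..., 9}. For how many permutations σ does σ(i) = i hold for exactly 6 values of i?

168

Pick the 6 fixed positions: C(9,6) = 84 ways.
The other 3 form a derangement: !3 = 2.
Total: 84 × 2 = 168.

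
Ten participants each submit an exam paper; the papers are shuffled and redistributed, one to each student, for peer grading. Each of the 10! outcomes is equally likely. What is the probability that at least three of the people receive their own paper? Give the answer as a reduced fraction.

145697/1814400

Favorable outcomes: Σ_{i≥3} C(10,i)·!(10-i) = 120·1854 + 210·265 + 252·44 + 210·9 + 120·2 + 45·1 + 10·0 + 1·1 = 291394.
Total outcomes: 10! = 3628800.
Probability = 291394/3628800 = 145697/1814400.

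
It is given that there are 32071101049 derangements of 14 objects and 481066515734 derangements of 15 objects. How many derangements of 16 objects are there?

!16 = (16-1)·(!15 + !14) = 15·(481066515734 + 32071101049) = 15·513137616783 = 7697064251745.

7697064251745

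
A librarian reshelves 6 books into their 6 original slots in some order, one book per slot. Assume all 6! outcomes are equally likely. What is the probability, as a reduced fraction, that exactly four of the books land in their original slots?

Favorable outcomes: C(6,4)·!2 = 15·1 = 15.
Total outcomes: 6! = 720.
Probability = 15/720 = 1/48.

1/48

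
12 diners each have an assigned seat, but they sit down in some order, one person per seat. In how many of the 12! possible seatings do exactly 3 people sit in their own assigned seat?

29369120

Choose which 3 of the 12 are fixed: C(12,3) = 220.
The other 9 form a derangement: !9 = 133496.
Total: 220 × 133496 = 29369120.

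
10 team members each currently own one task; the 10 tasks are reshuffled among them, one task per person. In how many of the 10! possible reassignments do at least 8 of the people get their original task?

Sum C(10,i)·!(10-i) for i = 8..10:
  i=8: C(10,8)·!2 = 45·1 = 45
  i=9: C(10,9)·!1 = 10·0 = 0
  i=10: C(10,10)·!0 = 1·1 = 1
Total = 46.

46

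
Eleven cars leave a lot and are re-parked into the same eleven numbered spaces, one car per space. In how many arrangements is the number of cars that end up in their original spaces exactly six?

20328

Pick the 6 fixed positions: C(11,6) = 462 ways.
The remaining 5 must be deranged: !5 = 44.
Total: 462 × 44 = 20328.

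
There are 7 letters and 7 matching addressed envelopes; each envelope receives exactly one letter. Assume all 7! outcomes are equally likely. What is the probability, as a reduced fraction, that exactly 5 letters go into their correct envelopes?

Favorable outcomes: C(7,5)·!2 = 21·1 = 21.
Total outcomes: 7! = 5040.
Probability = 21/5040 = 1/240.

1/240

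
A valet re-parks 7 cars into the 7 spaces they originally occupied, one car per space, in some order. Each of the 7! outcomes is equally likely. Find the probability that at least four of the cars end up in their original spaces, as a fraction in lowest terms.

Favorable outcomes: Σ_{i≥4} C(7,i)·!(7-i) = 35·2 + 21·1 + 7·0 + 1·1 = 92.
Total outcomes: 7! = 5040.
Probability = 92/5040 = 23/1260.

23/1260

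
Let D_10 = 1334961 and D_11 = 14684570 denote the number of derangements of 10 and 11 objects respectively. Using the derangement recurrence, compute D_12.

176214841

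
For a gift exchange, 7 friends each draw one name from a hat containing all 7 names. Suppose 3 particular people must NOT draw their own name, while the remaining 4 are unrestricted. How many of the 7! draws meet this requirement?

3216

Inclusion-exclusion on the 3 forbidden self-matches:
Σ_{j=0}^{3} (-1)^j C(3,j)(7-j)!
= C(3,0)·7! - C(3,1)·6! + C(3,2)·5! - C(3,3)·4!
= 5040 - 2160 + 360 - 24
= 3216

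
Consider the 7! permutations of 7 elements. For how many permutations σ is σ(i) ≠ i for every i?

1854

!7 = 7! · Σ_{k=0}^{7} (-1)^k/k!
= 7! - 7!/1! + 7!/2! - 7!/3! + 7!/4! - 7!/5! + 7!/6! - 7!/7!
= 5040 - 5040 + 2520 - 840 + 210 - 42 + 7 - 1
= 1854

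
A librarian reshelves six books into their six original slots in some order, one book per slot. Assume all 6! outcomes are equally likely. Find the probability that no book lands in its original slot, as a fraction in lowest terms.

53/144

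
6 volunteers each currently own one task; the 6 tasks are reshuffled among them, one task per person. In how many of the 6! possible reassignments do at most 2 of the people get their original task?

# with exactly i fixed is C(6,i)·!(6-i); sum over i=0..2:
  i=0: C(6,0)·!6 = 1·265 = 265
  i=1: C(6,1)·!5 = 6·44 = 264
  i=2: C(6,2)·!4 = 15·9 = 135
Total = 664.

664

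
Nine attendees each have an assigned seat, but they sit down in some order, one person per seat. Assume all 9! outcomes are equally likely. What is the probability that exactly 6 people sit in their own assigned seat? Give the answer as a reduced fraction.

1/2160

Favorable outcomes: C(9,6)·!3 = 84·2 = 168.
Total outcomes: 9! = 362880.
Probability = 168/362880 = 1/2160.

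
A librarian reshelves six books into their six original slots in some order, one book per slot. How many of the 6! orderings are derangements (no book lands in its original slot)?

265

The subfactorial !6 = [6!/e] (nearest integer).
6! = 720, and 720/e ≈ 264.87, so !6 = 265.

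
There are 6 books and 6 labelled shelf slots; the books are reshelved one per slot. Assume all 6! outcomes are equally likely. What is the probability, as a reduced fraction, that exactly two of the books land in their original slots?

Favorable outcomes: C(6,2)·!4 = 15·9 = 135.
Total outcomes: 6! = 720.
Probability = 135/720 = 3/16.

3/16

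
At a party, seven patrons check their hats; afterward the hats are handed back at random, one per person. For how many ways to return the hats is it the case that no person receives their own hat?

1854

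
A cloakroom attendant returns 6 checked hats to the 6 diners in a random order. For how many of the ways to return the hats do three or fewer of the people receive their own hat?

Sum C(6,i)·!(6-i) for i = 0..3:
  i=0: C(6,0)·!6 = 1·265 = 265
  i=1: C(6,1)·!5 = 6·44 = 264
  i=2: C(6,2)·!4 = 15·9 = 135
  i=3: C(6,3)·!3 = 20·2 = 40
Total = 704.

704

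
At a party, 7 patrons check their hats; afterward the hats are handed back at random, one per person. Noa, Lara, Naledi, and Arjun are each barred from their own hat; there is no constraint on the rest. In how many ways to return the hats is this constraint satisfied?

2790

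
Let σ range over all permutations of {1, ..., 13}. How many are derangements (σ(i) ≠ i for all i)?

2290792932

Recurrence: !13 = 13·!12 + (-1)^13.
!13 = 13·176214841 - 1 = 2290792932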